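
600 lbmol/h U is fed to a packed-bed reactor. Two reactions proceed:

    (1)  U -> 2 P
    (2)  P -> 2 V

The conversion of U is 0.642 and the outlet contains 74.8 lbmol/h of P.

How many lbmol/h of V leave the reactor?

Conversion of U: U consumed = 1ξ₁ = 0.642 × 600 → ξ₁ = 385.2 lbmol/h.
P balance: n_P = 0 + 2ξ₁ − 1ξ₂ = 74.8 → ξ₂ = (2·385.2 − 74.8)/1 = 695.6 lbmol/h.
Outlet amounts (n = n₀ + Σ ν·ξ):
  U: 600 − 1(385.2) = 214.8
  P: 0 + 2(385.2) − 1(695.6) = 74.8
  V: 0 + 2(695.6) = 1391

1390 lbmol/h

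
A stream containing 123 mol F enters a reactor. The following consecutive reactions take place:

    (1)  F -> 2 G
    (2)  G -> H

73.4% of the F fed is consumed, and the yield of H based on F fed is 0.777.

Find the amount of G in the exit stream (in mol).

85 mol

Conversion of F: F consumed = 1ξ₁ = 0.734 × 123 → ξ₁ = 90.28 mol.
Yield of H: 1ξ₂ / 123 = 0.777 → ξ₂ = 95.57 mol.
Outlet amounts (n = n₀ + Σ ν·ξ):
  F: 123 − 1(90.28) = 32.72
  G: 0 + 2(90.28) − 1(95.57) = 84.99
  H: 0 + 1(95.57) = 95.57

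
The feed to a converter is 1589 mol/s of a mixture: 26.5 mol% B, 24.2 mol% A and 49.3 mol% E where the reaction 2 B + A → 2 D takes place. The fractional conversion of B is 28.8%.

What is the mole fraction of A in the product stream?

0.212

B reacted = 0.288 × 421.1 = 121.3 mol/s; ν_B = −2, so ξ = 121.3/2 = 60.64 mol/s.
Outlet amounts (n = n₀ + ν ξ):
  B: 421.1 − 2(60.64) = 299.8
  A: 384.5 − 1(60.64) = 323.9
  D: 0 + 2(60.64) = 121.3
  E: 783.4 (inert)
Total out = 1528 mol/s; y_A = 323.9 / 1528 = 0.2119.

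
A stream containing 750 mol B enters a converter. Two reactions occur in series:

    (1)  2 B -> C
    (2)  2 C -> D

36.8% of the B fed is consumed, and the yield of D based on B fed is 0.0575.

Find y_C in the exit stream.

Conversion of B: B consumed = 2ξ₁ = 0.368 × 750 → ξ₁ = 138 mol.
Yield of D: 1ξ₂ / 750 = 0.0575 → ξ₂ = 43.12 mol.
Outlet amounts (n = n₀ + Σ ν·ξ):
  B: 750 − 2(138) = 474
  C: 0 + 1(138) − 2(43.12) = 51.75
  D: 0 + 1(43.12) = 43.12
Total out = 568.9 mol; y_C = 51.75 / 568.9 = 0.09097.

0.091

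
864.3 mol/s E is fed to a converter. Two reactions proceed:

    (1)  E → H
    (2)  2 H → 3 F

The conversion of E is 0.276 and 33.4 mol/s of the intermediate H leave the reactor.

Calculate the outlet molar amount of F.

Conversion of E: E consumed = 1ξ₁ = 0.276 × 864.3 → ξ₁ = 238.5 mol/s.
H balance: n_H = 0 + 1ξ₁ − 2ξ₂ = 33.4 → ξ₂ = (1·238.5 − 33.4)/2 = 102.6 mol/s.
Outlet amounts (n = n₀ + Σ ν·ξ):
  E: 864.3 − 1(238.5) = 625.8
  H: 0 + 1(238.5) − 2(102.6) = 33.4
  F: 0 + 3(102.6) = 307.7

308 mol/s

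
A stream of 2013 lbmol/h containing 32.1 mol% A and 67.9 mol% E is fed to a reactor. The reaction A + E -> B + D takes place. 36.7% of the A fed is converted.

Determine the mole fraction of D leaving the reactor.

A reacted = 0.367 × 646.2 = 237.1 lbmol/h; ν_A = −1, so ξ = 237.1/1 = 237.1 lbmol/h.
Outlet amounts (n = n₀ + ν ξ):
  A: 646.2 − 1(237.1) = 409
  E: 1367 − 1(237.1) = 1130
  B: 0 + 1(237.1) = 237.1
  D: 0 + 1(237.1) = 237.1
Total out = 2013 lbmol/h; y_D = 237.1 / 2013 = 0.1178.

0.118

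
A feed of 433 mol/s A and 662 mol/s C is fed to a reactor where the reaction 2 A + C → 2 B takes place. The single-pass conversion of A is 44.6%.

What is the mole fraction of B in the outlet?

0.193

A reacted = 0.446 × 433 = 193.1 mol/s; ν_A = −2, so ξ = 193.1/2 = 96.56 mol/s.
Outlet amounts (n = n₀ + ν ξ):
  A: 433 − 2(96.56) = 239.9
  C: 662 − 1(96.56) = 565.4
  B: 0 + 2(96.56) = 193.1
Total out = 998.4 mol/s; y_B = 193.1 / 998.4 = 0.1934.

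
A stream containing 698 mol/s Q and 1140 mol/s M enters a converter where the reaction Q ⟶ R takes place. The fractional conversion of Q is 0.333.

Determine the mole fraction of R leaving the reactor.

0.126

Q reacted = 0.333 × 698 = 232.4 mol/s; ν_Q = −1, so ξ = 232.4/1 = 232.4 mol/s.
Outlet amounts (n = n₀ + ν ξ):
  Q: 698 − 1(232.4) = 465.6
  R: 0 + 1(232.4) = 232.4
  M: 1140 (inert)
Total out = 1838 mol/s; y_R = 232.4 / 1838 = 0.1265.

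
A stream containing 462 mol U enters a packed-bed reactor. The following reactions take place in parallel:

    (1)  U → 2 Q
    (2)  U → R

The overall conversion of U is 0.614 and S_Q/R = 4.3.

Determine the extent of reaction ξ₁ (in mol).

Conversion of U: U consumed = 0.614 × 462 = 283.7 mol = 1ξ₁ + 1ξ₂.
Selectivity: 2ξ₁ / (1ξ₂) = 4.3 → ξ₁ = 2.15 ξ₂.
Substitute: (1·2.15 + 1) ξ₂ = 283.7 → ξ₂ = 90.05 mol, ξ₁ = 193.6 mol.
Outlet amounts (n = n₀ + Σ ν·ξ):
  U: 462 − 1(193.6) − 1(90.05) = 178.3
  Q: 0 + 2(193.6) = 387.2
  R: 0 + 1(90.05) = 90.05

ξ₁ = 194 mol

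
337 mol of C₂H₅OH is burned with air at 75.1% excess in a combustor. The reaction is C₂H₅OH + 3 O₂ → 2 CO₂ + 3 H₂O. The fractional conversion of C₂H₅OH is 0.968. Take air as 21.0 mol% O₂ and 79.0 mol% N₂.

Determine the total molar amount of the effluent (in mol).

Stoichiometric O₂ = 3 × 337 = 1011 mol; O₂ fed = 1011 × 1.751 = 1770 mol.
N₂ fed = 1770 × 79/21 = 6660 mol.
Fuel reacted = 0.968 × 337 → ξ = 326.2 mol.
Outlet (n = n₀ + ν ξ):
  C₂H₅OH: 337 − 1(326.2) = 10.78
  O₂: 1770 − 3(326.2) = 791.6
  N₂: 6660 (inert)
  CO₂: 0 + 2(326.2) = 652.4
  H₂O: 0 + 3(326.2) = 978.6
Total out = 10.78 + 791.6 + 6660 + 652.4 + 978.6 = 9093 mol.

9090 mol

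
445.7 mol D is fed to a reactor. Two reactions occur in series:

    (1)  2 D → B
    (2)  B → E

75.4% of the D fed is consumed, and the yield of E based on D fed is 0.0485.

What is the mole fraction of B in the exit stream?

0.527

Conversion of D: D consumed = 2ξ₁ = 0.754 × 445.7 → ξ₁ = 168 mol.
Yield of E: 1ξ₂ / 445.7 = 0.0485 → ξ₂ = 21.62 mol.
Outlet amounts (n = n₀ + Σ ν·ξ):
  D: 445.7 − 2(168) = 109.6
  B: 0 + 1(168) − 1(21.62) = 146.4
  E: 0 + 1(21.62) = 21.62
Total out = 277.7 mol; y_B = 146.4 / 277.7 = 0.5273.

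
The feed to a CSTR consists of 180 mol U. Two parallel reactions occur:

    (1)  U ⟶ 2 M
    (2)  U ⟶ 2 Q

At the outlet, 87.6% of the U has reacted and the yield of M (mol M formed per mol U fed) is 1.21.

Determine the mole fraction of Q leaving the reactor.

Yield of M: 2ξ₁ / 180 = 1.21 → ξ₁ = 108.9 mol.
Conversion of U: 1ξ₁ + 1ξ₂ = 0.876 × 180 = 157.7 → ξ₂ = 48.78 mol.
Outlet amounts (n = n₀ + Σ ν·ξ):
  U: 180 − 1(108.9) − 1(48.78) = 22.32
  M: 0 + 2(108.9) = 217.8
  Q: 0 + 2(48.78) = 97.56
Total out = 337.7 mol; y_Q = 97.56 / 337.7 = 0.2889.

0.289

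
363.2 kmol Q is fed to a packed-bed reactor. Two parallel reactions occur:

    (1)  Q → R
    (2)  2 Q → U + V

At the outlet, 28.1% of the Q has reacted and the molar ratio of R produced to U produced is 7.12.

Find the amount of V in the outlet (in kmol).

11.2 kmol

Conversion of Q: Q consumed = 0.281 × 363.2 = 102.1 kmol = 1ξ₁ + 2ξ₂.
Selectivity: 1ξ₁ / (1ξ₂) = 7.12 → ξ₁ = 7.12 ξ₂.
Substitute: (1·7.12 + 2) ξ₂ = 102.1 → ξ₂ = 11.19 kmol, ξ₁ = 79.68 kmol.
Outlet amounts (n = n₀ + Σ ν·ξ):
  Q: 363.2 − 1(79.68) − 2(11.19) = 261.1
  R: 0 + 1(79.68) = 79.68
  U: 0 + 1(11.19) = 11.19
  V: 0 + 1(11.19) = 11.19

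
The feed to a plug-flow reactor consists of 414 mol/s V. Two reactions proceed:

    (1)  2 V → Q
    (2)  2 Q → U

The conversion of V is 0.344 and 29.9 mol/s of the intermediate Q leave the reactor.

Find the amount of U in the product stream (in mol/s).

20.7 mol/s

Conversion of V: V consumed = 2ξ₁ = 0.344 × 414 → ξ₁ = 71.21 mol/s.
Q balance: n_Q = 0 + 1ξ₁ − 2ξ₂ = 29.9 → ξ₂ = (1·71.21 − 29.9)/2 = 20.65 mol/s.
Outlet amounts (n = n₀ + Σ ν·ξ):
  V: 414 − 2(71.21) = 271.6
  Q: 0 + 1(71.21) − 2(20.65) = 29.9
  U: 0 + 1(20.65) = 20.65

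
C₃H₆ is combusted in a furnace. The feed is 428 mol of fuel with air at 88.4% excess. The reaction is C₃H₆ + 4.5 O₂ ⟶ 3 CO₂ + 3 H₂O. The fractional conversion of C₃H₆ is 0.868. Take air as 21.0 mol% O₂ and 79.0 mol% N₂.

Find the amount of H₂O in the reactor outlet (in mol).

Stoichiometric O₂ = 4.5 × 428 = 1926 mol; O₂ fed = 1926 × 1.884 = 3629 mol.
N₂ fed = 3629 × 79/21 = 13650 mol.
Fuel reacted = 0.868 × 428 → ξ = 371.5 mol.
Outlet (n = n₀ + ν ξ):
  C₃H₆: 428 − 1(371.5) = 56.5
  O₂: 3629 − 4.5(371.5) = 1957
  N₂: 13650 (inert)
  CO₂: 0 + 3(371.5) = 1115
  H₂O: 0 + 3(371.5) = 1115

1110 mol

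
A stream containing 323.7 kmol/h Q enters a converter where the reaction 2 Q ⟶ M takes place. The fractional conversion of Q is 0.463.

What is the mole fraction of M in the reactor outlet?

0.301

Q reacted = 0.463 × 323.7 = 149.9 kmol/h; ν_Q = −2, so ξ = 149.9/2 = 74.94 kmol/h.
Outlet amounts (n = n₀ + ν ξ):
  Q: 323.7 − 2(74.94) = 173.8
  M: 0 + 1(74.94) = 74.94
Total out = 248.8 kmol/h; y_M = 74.94 / 248.8 = 0.3012.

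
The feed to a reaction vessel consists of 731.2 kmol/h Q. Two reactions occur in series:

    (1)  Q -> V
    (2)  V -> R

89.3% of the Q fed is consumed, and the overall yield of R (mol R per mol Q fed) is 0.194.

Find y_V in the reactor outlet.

Conversion of Q: Q consumed = 1ξ₁ = 0.893 × 731.2 → ξ₁ = 653 kmol/h.
Yield of R: 1ξ₂ / 731.2 = 0.194 → ξ₂ = 141.9 kmol/h.
Outlet amounts (n = n₀ + Σ ν·ξ):
  Q: 731.2 − 1(653) = 78.24
  V: 0 + 1(653) − 1(141.9) = 511.1
  R: 0 + 1(141.9) = 141.9
Total out = 731.2 kmol/h; y_V = 511.1 / 731.2 = 0.699.

0.699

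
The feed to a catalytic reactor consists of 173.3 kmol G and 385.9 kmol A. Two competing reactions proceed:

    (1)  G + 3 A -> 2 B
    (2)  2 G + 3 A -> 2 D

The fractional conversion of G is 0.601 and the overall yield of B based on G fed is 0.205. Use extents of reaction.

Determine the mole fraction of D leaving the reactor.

0.219

Yield of B: 2ξ₁ / 173.3 = 0.205 → ξ₁ = 17.76 kmol.
Conversion of G: 1ξ₁ + 2ξ₂ = 0.601 × 173.3 = 104.2 → ξ₂ = 43.2 kmol.
Outlet amounts (n = n₀ + Σ ν·ξ):
  G: 173.3 − 1(17.76) − 2(43.2) = 69.15
  A: 385.9 − 3(17.76) − 3(43.2) = 203
  B: 0 + 2(17.76) = 35.53
  D: 0 + 2(43.2) = 86.39
Total out = 394.1 kmol; y_D = 86.39 / 394.1 = 0.2192.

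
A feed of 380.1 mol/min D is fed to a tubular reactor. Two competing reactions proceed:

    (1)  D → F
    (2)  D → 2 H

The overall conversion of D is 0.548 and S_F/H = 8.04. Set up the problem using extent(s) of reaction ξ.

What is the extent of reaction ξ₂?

Conversion of D: D consumed = 0.548 × 380.1 = 208.3 mol/min = 1ξ₁ + 1ξ₂.
Selectivity: 1ξ₁ / (2ξ₂) = 8.04 → ξ₁ = 16.08 ξ₂.
Substitute: (1·16.08 + 1) ξ₂ = 208.3 → ξ₂ = 12.2 mol/min, ξ₁ = 196.1 mol/min.
Outlet amounts (n = n₀ + Σ ν·ξ):
  D: 380.1 − 1(196.1) − 1(12.2) = 171.8
  F: 0 + 1(196.1) = 196.1
  H: 0 + 2(12.2) = 24.39

ξ₂ = 12.2 mol/min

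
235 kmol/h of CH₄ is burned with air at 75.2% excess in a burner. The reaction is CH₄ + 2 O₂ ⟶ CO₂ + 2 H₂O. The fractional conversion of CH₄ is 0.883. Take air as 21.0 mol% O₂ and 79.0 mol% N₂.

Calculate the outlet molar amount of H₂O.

Stoichiometric O₂ = 2 × 235 = 470 kmol/h; O₂ fed = 470 × 1.752 = 823.4 kmol/h.
N₂ fed = 823.4 × 79/21 = 3098 kmol/h.
Fuel reacted = 0.883 × 235 → ξ = 207.5 kmol/h.
Outlet (n = n₀ + ν ξ):
  CH₄: 235 − 1(207.5) = 27.5
  O₂: 823.4 − 2(207.5) = 408.4
  N₂: 3098 (inert)
  CO₂: 0 + 1(207.5) = 207.5
  H₂O: 0 + 2(207.5) = 415

415 kmol/h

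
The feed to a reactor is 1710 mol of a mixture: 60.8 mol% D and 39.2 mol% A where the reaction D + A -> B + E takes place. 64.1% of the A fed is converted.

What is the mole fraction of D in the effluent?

A reacted = 0.641 × 670.3 = 429.7 mol; ν_A = −1, so ξ = 429.7/1 = 429.7 mol.
Outlet amounts (n = n₀ + ν ξ):
  D: 1040 − 1(429.7) = 610
  A: 670.3 − 1(429.7) = 240.6
  B: 0 + 1(429.7) = 429.7
  E: 0 + 1(429.7) = 429.7
Total out = 1710 mol; y_D = 610 / 1710 = 0.3567.

0.357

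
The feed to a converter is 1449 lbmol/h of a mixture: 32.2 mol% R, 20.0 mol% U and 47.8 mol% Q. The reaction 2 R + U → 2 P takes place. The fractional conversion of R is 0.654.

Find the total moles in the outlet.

1300 lbmol/h

R reacted = 0.654 × 466.6 = 305.1 lbmol/h; ν_R = −2, so ξ = 305.1/2 = 152.6 lbmol/h.
Outlet amounts (n = n₀ + ν ξ):
  R: 466.6 − 2(152.6) = 161.4
  U: 289.8 − 1(152.6) = 137.2
  P: 0 + 2(152.6) = 305.1
  Q: 692.6 (inert)
Total out = 161.4 + 137.2 + 305.1 + 692.6 = 1296 lbmol/h.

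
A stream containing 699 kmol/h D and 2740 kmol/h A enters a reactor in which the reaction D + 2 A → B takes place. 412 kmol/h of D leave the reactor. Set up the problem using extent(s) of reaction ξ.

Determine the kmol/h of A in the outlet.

For D: n = n₀ − 1ξ → 412 = 699 − 1ξ, giving ξ = 287 kmol/h.
Outlet amounts (n = n₀ + ν ξ):
  D: 699 − 1(287) = 412
  A: 2740 − 2(287) = 2166
  B: 0 + 1(287) = 287

2170 kmol/h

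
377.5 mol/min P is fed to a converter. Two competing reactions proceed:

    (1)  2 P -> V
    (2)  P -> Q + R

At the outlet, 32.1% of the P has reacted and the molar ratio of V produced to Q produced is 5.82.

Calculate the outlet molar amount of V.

Conversion of P: P consumed = 0.321 × 377.5 = 121.2 mol/min = 2ξ₁ + 1ξ₂.
Selectivity: 1ξ₁ / (1ξ₂) = 5.82 → ξ₁ = 5.82 ξ₂.
Substitute: (2·5.82 + 1) ξ₂ = 121.2 → ξ₂ = 9.587 mol/min, ξ₁ = 55.8 mol/min.
Outlet amounts (n = n₀ + Σ ν·ξ):
  P: 377.5 − 2(55.8) − 1(9.587) = 256.3
  V: 0 + 1(55.8) = 55.8
  Q: 0 + 1(9.587) = 9.587
  R: 0 + 1(9.587) = 9.587

55.8 mol/min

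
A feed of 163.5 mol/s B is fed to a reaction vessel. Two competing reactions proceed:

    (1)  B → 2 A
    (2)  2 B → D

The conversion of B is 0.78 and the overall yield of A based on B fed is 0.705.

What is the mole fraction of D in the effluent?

Yield of A: 2ξ₁ / 163.5 = 0.705 → ξ₁ = 57.63 mol/s.
Conversion of B: 1ξ₁ + 2ξ₂ = 0.78 × 163.5 = 127.5 → ξ₂ = 34.95 mol/s.
Outlet amounts (n = n₀ + Σ ν·ξ):
  B: 163.5 − 1(57.63) − 2(34.95) = 35.97
  A: 0 + 2(57.63) = 115.3
  D: 0 + 1(34.95) = 34.95
Total out = 186.2 mol/s; y_D = 34.95 / 186.2 = 0.1877.

0.188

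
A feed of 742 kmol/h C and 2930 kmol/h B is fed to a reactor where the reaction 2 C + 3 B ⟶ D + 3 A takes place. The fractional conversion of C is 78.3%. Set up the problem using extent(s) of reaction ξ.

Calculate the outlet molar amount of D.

290 kmol/h

C reacted = 0.783 × 742 = 581 kmol/h; ν_C = −2, so ξ = 581/2 = 290.5 kmol/h.
Outlet amounts (n = n₀ + ν ξ):
  C: 742 − 2(290.5) = 161
  B: 2930 − 3(290.5) = 2059
  D: 0 + 1(290.5) = 290.5
  A: 0 + 3(290.5) = 871.5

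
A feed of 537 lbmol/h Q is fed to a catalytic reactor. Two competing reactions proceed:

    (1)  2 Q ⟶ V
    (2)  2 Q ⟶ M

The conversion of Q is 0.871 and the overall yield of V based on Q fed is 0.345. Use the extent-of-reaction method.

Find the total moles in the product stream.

Yield of V: 1ξ₁ / 537 = 0.345 → ξ₁ = 185.3 lbmol/h.
Conversion of Q: 2ξ₁ + 2ξ₂ = 0.871 × 537 = 467.7 → ξ₂ = 48.6 lbmol/h.
Outlet amounts (n = n₀ + Σ ν·ξ):
  Q: 537 − 2(185.3) − 2(48.6) = 69.27
  V: 0 + 1(185.3) = 185.3
  M: 0 + 1(48.6) = 48.6
Total out = 69.27 + 185.3 + 48.6 = 303.1 lbmol/h.

303 lbmol/h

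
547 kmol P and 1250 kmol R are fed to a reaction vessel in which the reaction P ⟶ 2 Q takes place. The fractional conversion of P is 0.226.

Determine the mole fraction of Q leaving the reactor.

0.129

P reacted = 0.226 × 547 = 123.6 kmol; ν_P = −1, so ξ = 123.6/1 = 123.6 kmol.
Outlet amounts (n = n₀ + ν ξ):
  P: 547 − 1(123.6) = 423.4
  Q: 0 + 2(123.6) = 247.2
  R: 1250 (inert)
Total out = 1921 kmol; y_Q = 247.2 / 1921 = 0.1287.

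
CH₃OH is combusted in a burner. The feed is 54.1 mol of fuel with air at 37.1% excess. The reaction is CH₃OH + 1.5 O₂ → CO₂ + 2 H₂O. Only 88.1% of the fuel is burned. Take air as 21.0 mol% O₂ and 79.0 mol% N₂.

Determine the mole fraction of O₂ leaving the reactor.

Stoichiometric O₂ = 1.5 × 54.1 = 81.15 mol; O₂ fed = 81.15 × 1.371 = 111.3 mol.
N₂ fed = 111.3 × 79/21 = 418.5 mol.
Fuel reacted = 0.881 × 54.1 → ξ = 47.66 mol.
Outlet (n = n₀ + ν ξ):
  CH₃OH: 54.1 − 1(47.66) = 6.438
  O₂: 111.3 − 1.5(47.66) = 39.76
  N₂: 418.5 (inert)
  CO₂: 0 + 1(47.66) = 47.66
  H₂O: 0 + 2(47.66) = 95.32
Total out = 607.7 mol; y_O₂ = 39.76 / 607.7 = 0.06543.

0.0654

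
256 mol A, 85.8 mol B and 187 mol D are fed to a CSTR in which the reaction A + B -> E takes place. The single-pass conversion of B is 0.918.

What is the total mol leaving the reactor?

B reacted = 0.918 × 85.8 = 78.76 mol; ν_B = −1, so ξ = 78.76/1 = 78.76 mol.
Outlet amounts (n = n₀ + ν ξ):
  A: 256 − 1(78.76) = 177.2
  B: 85.8 − 1(78.76) = 7.036
  E: 0 + 1(78.76) = 78.76
  D: 187 (inert)
Total out = 177.2 + 7.036 + 78.76 + 187 = 450 mol.

450 mol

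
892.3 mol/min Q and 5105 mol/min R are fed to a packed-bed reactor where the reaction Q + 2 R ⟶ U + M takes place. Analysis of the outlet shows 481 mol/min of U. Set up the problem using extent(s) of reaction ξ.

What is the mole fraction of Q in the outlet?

For U: n = n₀ + 1ξ → 481 = 0 + 1ξ, giving ξ = 481 mol/min.
Outlet amounts (n = n₀ + ν ξ):
  Q: 892.3 − 1(481) = 411.3
  R: 5105 − 2(481) = 4143
  U: 0 + 1(481) = 481
  M: 0 + 1(481) = 481
Total out = 5516 mol/min; y_Q = 411.3 / 5516 = 0.07456.

0.0746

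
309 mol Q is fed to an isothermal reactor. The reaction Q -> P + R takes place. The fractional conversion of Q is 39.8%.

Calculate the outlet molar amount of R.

Q reacted = 0.398 × 309 = 123 mol; ν_Q = −1, so ξ = 123/1 = 123 mol.
Outlet amounts (n = n₀ + ν ξ):
  Q: 309 − 1(123) = 186
  P: 0 + 1(123) = 123
  R: 0 + 1(123) = 123

123 mol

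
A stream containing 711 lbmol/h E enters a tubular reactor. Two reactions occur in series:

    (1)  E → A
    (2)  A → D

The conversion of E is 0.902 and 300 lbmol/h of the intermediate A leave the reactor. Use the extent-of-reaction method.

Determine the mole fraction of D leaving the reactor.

0.48

Conversion of E: E consumed = 1ξ₁ = 0.902 × 711 → ξ₁ = 641.3 lbmol/h.
A balance: n_A = 0 + 1ξ₁ − 1ξ₂ = 300 → ξ₂ = (1·641.3 − 300)/1 = 341.3 lbmol/h.
Outlet amounts (n = n₀ + Σ ν·ξ):
  E: 711 − 1(641.3) = 69.68
  A: 0 + 1(641.3) − 1(341.3) = 300
  D: 0 + 1(341.3) = 341.3
Total out = 711 lbmol/h; y_D = 341.3 / 711 = 0.4801.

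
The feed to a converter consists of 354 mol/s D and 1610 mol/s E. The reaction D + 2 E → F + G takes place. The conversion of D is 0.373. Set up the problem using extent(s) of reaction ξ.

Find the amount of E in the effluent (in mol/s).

D reacted = 0.373 × 354 = 132 mol/s; ν_D = −1, so ξ = 132/1 = 132 mol/s.
Outlet amounts (n = n₀ + ν ξ):
  D: 354 − 1(132) = 222
  E: 1610 − 2(132) = 1346
  F: 0 + 1(132) = 132
  G: 0 + 1(132) = 132

1350 mol/s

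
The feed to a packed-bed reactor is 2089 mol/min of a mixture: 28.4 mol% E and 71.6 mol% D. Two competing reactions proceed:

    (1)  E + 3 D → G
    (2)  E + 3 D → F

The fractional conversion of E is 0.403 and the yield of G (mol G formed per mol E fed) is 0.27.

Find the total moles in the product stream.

Yield of G: 1ξ₁ / 593.3 = 0.27 → ξ₁ = 160.2 mol/min.
Conversion of E: 1ξ₁ + 1ξ₂ = 0.403 × 593.3 = 239.1 → ξ₂ = 78.91 mol/min.
Outlet amounts (n = n₀ + Σ ν·ξ):
  E: 593.3 − 1(160.2) − 1(78.91) = 354.2
  D: 1496 − 3(160.2) − 3(78.91) = 778.5
  G: 0 + 1(160.2) = 160.2
  F: 0 + 1(78.91) = 78.91
Total out = 354.2 + 778.5 + 160.2 + 78.91 = 1372 mol/min.

1370 mol/min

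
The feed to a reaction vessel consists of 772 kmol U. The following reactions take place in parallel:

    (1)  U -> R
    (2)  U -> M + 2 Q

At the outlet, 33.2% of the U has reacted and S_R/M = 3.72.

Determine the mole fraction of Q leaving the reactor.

Conversion of U: U consumed = 0.332 × 772 = 256.3 kmol = 1ξ₁ + 1ξ₂.
Selectivity: 1ξ₁ / (1ξ₂) = 3.72 → ξ₁ = 3.72 ξ₂.
Substitute: (1·3.72 + 1) ξ₂ = 256.3 → ξ₂ = 54.3 kmol, ξ₁ = 202 kmol.
Outlet amounts (n = n₀ + Σ ν·ξ):
  U: 772 − 1(202) − 1(54.3) = 515.7
  R: 0 + 1(202) = 202
  M: 0 + 1(54.3) = 54.3
  Q: 0 + 2(54.3) = 108.6
Total out = 880.6 kmol; y_Q = 108.6 / 880.6 = 0.1233.

0.123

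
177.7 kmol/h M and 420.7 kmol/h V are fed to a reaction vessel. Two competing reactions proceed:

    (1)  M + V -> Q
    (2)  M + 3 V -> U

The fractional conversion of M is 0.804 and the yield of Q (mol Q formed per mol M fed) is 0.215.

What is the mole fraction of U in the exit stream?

0.425

Yield of Q: 1ξ₁ / 177.7 = 0.215 → ξ₁ = 38.21 kmol/h.
Conversion of M: 1ξ₁ + 1ξ₂ = 0.804 × 177.7 = 142.9 → ξ₂ = 104.7 kmol/h.
Outlet amounts (n = n₀ + Σ ν·ξ):
  M: 177.7 − 1(38.21) − 1(104.7) = 34.83
  V: 420.7 − 1(38.21) − 3(104.7) = 68.5
  Q: 0 + 1(38.21) = 38.21
  U: 0 + 1(104.7) = 104.7
Total out = 246.2 kmol/h; y_U = 104.7 / 246.2 = 0.4251.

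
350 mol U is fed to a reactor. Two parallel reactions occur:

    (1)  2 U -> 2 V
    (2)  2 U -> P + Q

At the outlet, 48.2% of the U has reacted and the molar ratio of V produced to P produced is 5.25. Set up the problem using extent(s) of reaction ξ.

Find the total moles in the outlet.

350 mol

Conversion of U: U consumed = 0.482 × 350 = 168.7 mol = 2ξ₁ + 2ξ₂.
Selectivity: 2ξ₁ / (1ξ₂) = 5.25 → ξ₁ = 2.625 ξ₂.
Substitute: (2·2.625 + 2) ξ₂ = 168.7 → ξ₂ = 23.27 mol, ξ₁ = 61.08 mol.
Outlet amounts (n = n₀ + Σ ν·ξ):
  U: 350 − 2(61.08) − 2(23.27) = 181.3
  V: 0 + 2(61.08) = 122.2
  P: 0 + 1(23.27) = 23.27
  Q: 0 + 1(23.27) = 23.27
Total out = 181.3 + 122.2 + 23.27 + 23.27 = 350 mol.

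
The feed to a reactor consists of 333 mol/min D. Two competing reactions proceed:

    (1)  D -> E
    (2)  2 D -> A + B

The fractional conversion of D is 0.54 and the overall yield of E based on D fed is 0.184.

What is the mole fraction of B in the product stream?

0.178

Yield of E: 1ξ₁ / 333 = 0.184 → ξ₁ = 61.27 mol/min.
Conversion of D: 1ξ₁ + 2ξ₂ = 0.54 × 333 = 179.8 → ξ₂ = 59.27 mol/min.
Outlet amounts (n = n₀ + Σ ν·ξ):
  D: 333 − 1(61.27) − 2(59.27) = 153.2
  E: 0 + 1(61.27) = 61.27
  A: 0 + 1(59.27) = 59.27
  B: 0 + 1(59.27) = 59.27
Total out = 333 mol/min; y_B = 59.27 / 333 = 0.178.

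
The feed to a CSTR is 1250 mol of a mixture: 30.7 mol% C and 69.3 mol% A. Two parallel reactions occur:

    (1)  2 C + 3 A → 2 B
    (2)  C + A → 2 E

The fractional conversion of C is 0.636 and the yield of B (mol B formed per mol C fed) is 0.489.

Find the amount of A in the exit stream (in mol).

528 mol

Yield of B: 2ξ₁ / 383.8 = 0.489 → ξ₁ = 93.83 mol.
Conversion of C: 2ξ₁ + 1ξ₂ = 0.636 × 383.8 = 244.1 → ξ₂ = 56.41 mol.
Outlet amounts (n = n₀ + Σ ν·ξ):
  C: 383.8 − 2(93.83) − 1(56.41) = 139.7
  A: 866.2 − 3(93.83) − 1(56.41) = 528.4
  B: 0 + 2(93.83) = 187.7
  E: 0 + 2(56.41) = 112.8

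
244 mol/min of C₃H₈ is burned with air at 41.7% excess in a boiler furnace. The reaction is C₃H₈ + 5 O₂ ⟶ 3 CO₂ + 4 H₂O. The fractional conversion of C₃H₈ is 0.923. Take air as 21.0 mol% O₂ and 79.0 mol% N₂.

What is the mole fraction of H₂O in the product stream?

0.104

Stoichiometric O₂ = 5 × 244 = 1220 mol/min; O₂ fed = 1220 × 1.417 = 1729 mol/min.
N₂ fed = 1729 × 79/21 = 6503 mol/min.
Fuel reacted = 0.923 × 244 → ξ = 225.2 mol/min.
Outlet (n = n₀ + ν ξ):
  C₃H₈: 244 − 1(225.2) = 18.79
  O₂: 1729 − 5(225.2) = 602.7
  N₂: 6503 (inert)
  CO₂: 0 + 3(225.2) = 675.6
  H₂O: 0 + 4(225.2) = 900.8
Total out = 8701 mol/min; y_H₂O = 900.8 / 8701 = 0.1035.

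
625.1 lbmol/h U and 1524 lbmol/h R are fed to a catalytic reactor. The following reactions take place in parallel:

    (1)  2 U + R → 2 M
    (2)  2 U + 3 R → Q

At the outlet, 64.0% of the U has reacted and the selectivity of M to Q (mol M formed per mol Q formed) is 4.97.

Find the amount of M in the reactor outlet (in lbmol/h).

Conversion of U: U consumed = 0.64 × 625.1 = 400.1 lbmol/h = 2ξ₁ + 2ξ₂.
Selectivity: 2ξ₁ / (1ξ₂) = 4.97 → ξ₁ = 2.485 ξ₂.
Substitute: (2·2.485 + 2) ξ₂ = 400.1 → ξ₂ = 57.4 lbmol/h, ξ₁ = 142.6 lbmol/h.
Outlet amounts (n = n₀ + Σ ν·ξ):
  U: 625.1 − 2(142.6) − 2(57.4) = 225
  R: 1524 − 1(142.6) − 3(57.4) = 1209
  M: 0 + 2(142.6) = 285.3
  Q: 0 + 1(57.4) = 57.4

285 lbmol/h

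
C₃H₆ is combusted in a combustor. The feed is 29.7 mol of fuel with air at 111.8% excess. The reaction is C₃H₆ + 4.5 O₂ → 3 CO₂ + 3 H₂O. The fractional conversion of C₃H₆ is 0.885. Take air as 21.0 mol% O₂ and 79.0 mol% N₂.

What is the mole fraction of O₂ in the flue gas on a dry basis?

Stoichiometric O₂ = 4.5 × 29.7 = 133.7 mol; O₂ fed = 133.7 × 2.118 = 283.1 mol.
N₂ fed = 283.1 × 79/21 = 1065 mol.
Fuel reacted = 0.885 × 29.7 → ξ = 26.28 mol.
Outlet (n = n₀ + ν ξ):
  C₃H₆: 29.7 − 1(26.28) = 3.415
  O₂: 283.1 − 4.5(26.28) = 164.8
  N₂: 1065 (inert)
  CO₂: 0 + 3(26.28) = 78.85
  H₂O: 0 + 3(26.28) = 78.85
Dry total = 1312 mol; y_O₂ (dry) = 164.8 / 1312 = 0.1256.

0.126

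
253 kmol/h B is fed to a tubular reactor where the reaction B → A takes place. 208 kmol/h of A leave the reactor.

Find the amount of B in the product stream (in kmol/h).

45 kmol/h

For A: n = n₀ + 1ξ → 208 = 0 + 1ξ, giving ξ = 208 kmol/h.
Outlet amounts (n = n₀ + ν ξ):
  B: 253 − 1(208) = 45
  A: 0 + 1(208) = 208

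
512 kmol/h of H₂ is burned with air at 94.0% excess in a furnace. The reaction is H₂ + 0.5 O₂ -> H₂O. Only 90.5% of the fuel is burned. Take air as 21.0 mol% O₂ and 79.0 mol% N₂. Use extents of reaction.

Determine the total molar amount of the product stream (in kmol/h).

Stoichiometric O₂ = 0.5 × 512 = 256 kmol/h; O₂ fed = 256 × 1.940 = 496.6 kmol/h.
N₂ fed = 496.6 × 79/21 = 1868 kmol/h.
Fuel reacted = 0.905 × 512 → ξ = 463.4 kmol/h.
Outlet (n = n₀ + ν ξ):
  H₂: 512 − 1(463.4) = 48.64
  O₂: 496.6 − 0.5(463.4) = 265
  N₂: 1868 (inert)
  H₂O: 0 + 1(463.4) = 463.4
Total out = 48.64 + 265 + 1868 + 463.4 = 2645 kmol/h.

2650 kmol/h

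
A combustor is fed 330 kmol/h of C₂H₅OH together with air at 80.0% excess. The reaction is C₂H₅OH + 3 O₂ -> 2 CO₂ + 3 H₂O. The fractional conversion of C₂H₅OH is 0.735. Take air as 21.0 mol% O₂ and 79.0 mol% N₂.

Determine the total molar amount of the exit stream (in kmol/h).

Stoichiometric O₂ = 3 × 330 = 990 kmol/h; O₂ fed = 990 × 1.800 = 1782 kmol/h.
N₂ fed = 1782 × 79/21 = 6704 kmol/h.
Fuel reacted = 0.735 × 330 → ξ = 242.5 kmol/h.
Outlet (n = n₀ + ν ξ):
  C₂H₅OH: 330 − 1(242.5) = 87.45
  O₂: 1782 − 3(242.5) = 1054
  N₂: 6704 (inert)
  CO₂: 0 + 2(242.5) = 485.1
  H₂O: 0 + 3(242.5) = 727.6
Total out = 87.45 + 1054 + 6704 + 485.1 + 727.6 = 9058 kmol/h.

9060 kmol/h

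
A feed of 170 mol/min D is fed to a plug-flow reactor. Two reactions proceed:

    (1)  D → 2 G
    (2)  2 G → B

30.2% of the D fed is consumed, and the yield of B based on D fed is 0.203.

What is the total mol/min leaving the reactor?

Conversion of D: D consumed = 1ξ₁ = 0.302 × 170 → ξ₁ = 51.34 mol/min.
Yield of B: 1ξ₂ / 170 = 0.203 → ξ₂ = 34.51 mol/min.
Outlet amounts (n = n₀ + Σ ν·ξ):
  D: 170 − 1(51.34) = 118.7
  G: 0 + 2(51.34) − 2(34.51) = 33.66
  B: 0 + 1(34.51) = 34.51
Total out = 118.7 + 33.66 + 34.51 = 186.8 mol/min.

187 mol/min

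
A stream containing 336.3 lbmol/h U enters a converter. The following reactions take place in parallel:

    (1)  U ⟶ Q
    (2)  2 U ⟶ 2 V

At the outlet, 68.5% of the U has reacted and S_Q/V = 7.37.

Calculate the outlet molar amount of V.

Conversion of U: U consumed = 0.685 × 336.3 = 230.4 lbmol/h = 1ξ₁ + 2ξ₂.
Selectivity: 1ξ₁ / (2ξ₂) = 7.37 → ξ₁ = 14.74 ξ₂.
Substitute: (1·14.74 + 2) ξ₂ = 230.4 → ξ₂ = 13.76 lbmol/h, ξ₁ = 202.8 lbmol/h.
Outlet amounts (n = n₀ + Σ ν·ξ):
  U: 336.3 − 1(202.8) − 2(13.76) = 105.9
  Q: 0 + 1(202.8) = 202.8
  V: 0 + 2(13.76) = 27.52

27.5 lbmol/h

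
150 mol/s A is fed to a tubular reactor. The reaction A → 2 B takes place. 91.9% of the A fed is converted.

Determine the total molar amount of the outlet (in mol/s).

A reacted = 0.919 × 150 = 137.8 mol/s; ν_A = −1, so ξ = 137.8/1 = 137.8 mol/s.
Outlet amounts (n = n₀ + ν ξ):
  A: 150 − 1(137.8) = 12.15
  B: 0 + 2(137.8) = 275.7
Total out = 12.15 + 275.7 = 287.9 mol/s.

288 mol/s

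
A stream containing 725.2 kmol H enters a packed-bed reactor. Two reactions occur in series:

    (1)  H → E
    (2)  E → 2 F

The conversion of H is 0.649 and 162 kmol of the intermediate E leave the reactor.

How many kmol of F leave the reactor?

Conversion of H: H consumed = 1ξ₁ = 0.649 × 725.2 → ξ₁ = 470.7 kmol.
E balance: n_E = 0 + 1ξ₁ − 1ξ₂ = 162 → ξ₂ = (1·470.7 − 162)/1 = 308.7 kmol.
Outlet amounts (n = n₀ + Σ ν·ξ):
  H: 725.2 − 1(470.7) = 254.5
  E: 0 + 1(470.7) − 1(308.7) = 162
  F: 0 + 2(308.7) = 617.3

617 kmol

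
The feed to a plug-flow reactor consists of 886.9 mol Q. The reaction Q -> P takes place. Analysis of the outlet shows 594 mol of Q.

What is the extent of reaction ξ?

For Q: n = n₀ − 1ξ → 594 = 886.9 − 1ξ, giving ξ = 292.9 mol.
Outlet amounts (n = n₀ + ν ξ):
  Q: 886.9 − 1(292.9) = 594
  P: 0 + 1(292.9) = 292.9

ξ = 293 mol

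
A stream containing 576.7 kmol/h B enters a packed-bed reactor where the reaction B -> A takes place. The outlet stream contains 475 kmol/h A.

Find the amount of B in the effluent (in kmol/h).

102 kmol/h

For A: n = n₀ + 1ξ → 475 = 0 + 1ξ, giving ξ = 475 kmol/h.
Outlet amounts (n = n₀ + ν ξ):
  B: 576.7 − 1(475) = 101.7
  A: 0 + 1(475) = 475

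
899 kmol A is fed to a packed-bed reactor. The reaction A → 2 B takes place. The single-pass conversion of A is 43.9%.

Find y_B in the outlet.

0.61

A reacted = 0.439 × 899 = 394.7 kmol; ν_A = −1, so ξ = 394.7/1 = 394.7 kmol.
Outlet amounts (n = n₀ + ν ξ):
  A: 899 − 1(394.7) = 504.3
  B: 0 + 2(394.7) = 789.3
Total out = 1294 kmol; y_B = 789.3 / 1294 = 0.6101.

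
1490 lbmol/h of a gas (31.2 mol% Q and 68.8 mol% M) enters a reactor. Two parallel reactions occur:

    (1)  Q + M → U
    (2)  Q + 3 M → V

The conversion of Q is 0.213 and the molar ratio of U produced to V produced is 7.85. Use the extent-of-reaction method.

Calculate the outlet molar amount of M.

Conversion of Q: Q consumed = 0.213 × 464.9 = 99.02 lbmol/h = 1ξ₁ + 1ξ₂.
Selectivity: 1ξ₁ / (1ξ₂) = 7.85 → ξ₁ = 7.85 ξ₂.
Substitute: (1·7.85 + 1) ξ₂ = 99.02 → ξ₂ = 11.19 lbmol/h, ξ₁ = 87.83 lbmol/h.
Outlet amounts (n = n₀ + Σ ν·ξ):
  Q: 464.9 − 1(87.83) − 1(11.19) = 365.9
  M: 1025 − 1(87.83) − 3(11.19) = 903.7
  U: 0 + 1(87.83) = 87.83
  V: 0 + 1(11.19) = 11.19

904 lbmol/h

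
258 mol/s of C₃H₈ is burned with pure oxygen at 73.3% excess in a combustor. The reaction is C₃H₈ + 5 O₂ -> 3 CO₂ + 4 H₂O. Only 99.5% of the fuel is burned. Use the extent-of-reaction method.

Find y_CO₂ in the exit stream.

Stoichiometric O₂ = 5 × 258 = 1290 mol/s; O₂ fed = 1290 × 1.733 = 2236 mol/s.
Fuel reacted = 0.995 × 258 → ξ = 256.7 mol/s.
Outlet (n = n₀ + ν ξ):
  C₃H₈: 258 − 1(256.7) = 1.29
  O₂: 2236 − 5(256.7) = 952
  CO₂: 0 + 3(256.7) = 770.1
  H₂O: 0 + 4(256.7) = 1027
Total out = 2750 mol/s; y_CO₂ = 770.1 / 2750 = 0.28.

0.28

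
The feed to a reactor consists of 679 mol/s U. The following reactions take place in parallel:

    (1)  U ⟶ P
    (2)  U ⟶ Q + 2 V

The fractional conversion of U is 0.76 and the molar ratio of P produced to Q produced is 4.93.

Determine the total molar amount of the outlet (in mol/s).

853 mol/s

Conversion of U: U consumed = 0.76 × 679 = 516 mol/s = 1ξ₁ + 1ξ₂.
Selectivity: 1ξ₁ / (1ξ₂) = 4.93 → ξ₁ = 4.93 ξ₂.
Substitute: (1·4.93 + 1) ξ₂ = 516 → ξ₂ = 87.02 mol/s, ξ₁ = 429 mol/s.
Outlet amounts (n = n₀ + Σ ν·ξ):
  U: 679 − 1(429) − 1(87.02) = 163
  P: 0 + 1(429) = 429
  Q: 0 + 1(87.02) = 87.02
  V: 0 + 2(87.02) = 174
Total out = 163 + 429 + 87.02 + 174 = 853 mol/s.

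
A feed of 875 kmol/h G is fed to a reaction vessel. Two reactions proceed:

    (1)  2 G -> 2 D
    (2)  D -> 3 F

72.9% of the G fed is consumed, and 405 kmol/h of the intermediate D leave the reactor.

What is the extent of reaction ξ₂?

ξ₂ = 233 kmol/h

Conversion of G: G consumed = 2ξ₁ = 0.729 × 875 → ξ₁ = 318.9 kmol/h.
D balance: n_D = 0 + 2ξ₁ − 1ξ₂ = 405 → ξ₂ = (2·318.9 − 405)/1 = 232.9 kmol/h.
Outlet amounts (n = n₀ + Σ ν·ξ):
  G: 875 − 2(318.9) = 237.1
  D: 0 + 2(318.9) − 1(232.9) = 405
  F: 0 + 3(232.9) = 698.6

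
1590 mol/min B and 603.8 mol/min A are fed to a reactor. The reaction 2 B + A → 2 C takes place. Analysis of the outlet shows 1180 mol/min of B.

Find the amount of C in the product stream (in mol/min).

For B: n = n₀ − 2ξ → 1180 = 1590 − 2ξ, giving ξ = 205 mol/min.
Outlet amounts (n = n₀ + ν ξ):
  B: 1590 − 2(205) = 1180
  A: 603.8 − 1(205) = 398.8
  C: 0 + 2(205) = 410

410 mol/min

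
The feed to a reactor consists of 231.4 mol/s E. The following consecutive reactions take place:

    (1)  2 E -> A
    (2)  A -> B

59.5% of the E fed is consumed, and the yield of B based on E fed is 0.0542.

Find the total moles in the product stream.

Conversion of E: E consumed = 2ξ₁ = 0.595 × 231.4 → ξ₁ = 68.84 mol/s.
Yield of B: 1ξ₂ / 231.4 = 0.0542 → ξ₂ = 12.54 mol/s.
Outlet amounts (n = n₀ + Σ ν·ξ):
  E: 231.4 − 2(68.84) = 93.72
  A: 0 + 1(68.84) − 1(12.54) = 56.3
  B: 0 + 1(12.54) = 12.54
Total out = 93.72 + 56.3 + 12.54 = 162.6 mol/s.

163 mol/s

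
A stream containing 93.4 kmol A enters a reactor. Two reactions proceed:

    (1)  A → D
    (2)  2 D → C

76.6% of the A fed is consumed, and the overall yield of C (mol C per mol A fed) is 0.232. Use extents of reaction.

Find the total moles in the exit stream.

Conversion of A: A consumed = 1ξ₁ = 0.766 × 93.4 → ξ₁ = 71.54 kmol.
Yield of C: 1ξ₂ / 93.4 = 0.232 → ξ₂ = 21.67 kmol.
Outlet amounts (n = n₀ + Σ ν·ξ):
  A: 93.4 − 1(71.54) = 21.86
  D: 0 + 1(71.54) − 2(21.67) = 28.21
  C: 0 + 1(21.67) = 21.67
Total out = 21.86 + 28.21 + 21.67 = 71.73 kmol.

71.7 kmol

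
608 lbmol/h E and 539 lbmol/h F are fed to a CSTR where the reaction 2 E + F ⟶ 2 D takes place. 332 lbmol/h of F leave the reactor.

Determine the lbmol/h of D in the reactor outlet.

414 lbmol/h

For F: n = n₀ − 1ξ → 332 = 539 − 1ξ, giving ξ = 207 lbmol/h.
Outlet amounts (n = n₀ + ν ξ):
  E: 608 − 2(207) = 194
  F: 539 − 1(207) = 332
  D: 0 + 2(207) = 414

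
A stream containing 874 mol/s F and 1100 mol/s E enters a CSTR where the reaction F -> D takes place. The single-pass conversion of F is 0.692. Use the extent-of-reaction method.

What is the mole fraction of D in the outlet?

0.306

F reacted = 0.692 × 874 = 604.8 mol/s; ν_F = −1, so ξ = 604.8/1 = 604.8 mol/s.
Outlet amounts (n = n₀ + ν ξ):
  F: 874 − 1(604.8) = 269.2
  D: 0 + 1(604.8) = 604.8
  E: 1100 (inert)
Total out = 1974 mol/s; y_D = 604.8 / 1974 = 0.3064.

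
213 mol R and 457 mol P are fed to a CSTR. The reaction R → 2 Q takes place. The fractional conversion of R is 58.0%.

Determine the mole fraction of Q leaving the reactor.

R reacted = 0.58 × 213 = 123.5 mol; ν_R = −1, so ξ = 123.5/1 = 123.5 mol.
Outlet amounts (n = n₀ + ν ξ):
  R: 213 − 1(123.5) = 89.46
  Q: 0 + 2(123.5) = 247.1
  P: 457 (inert)
Total out = 793.5 mol; y_Q = 247.1 / 793.5 = 0.3114.

0.311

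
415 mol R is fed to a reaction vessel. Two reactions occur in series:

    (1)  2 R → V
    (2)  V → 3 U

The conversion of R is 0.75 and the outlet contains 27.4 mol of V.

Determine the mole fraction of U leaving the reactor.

0.746

Conversion of R: R consumed = 2ξ₁ = 0.75 × 415 → ξ₁ = 155.6 mol.
V balance: n_V = 0 + 1ξ₁ − 1ξ₂ = 27.4 → ξ₂ = (1·155.6 − 27.4)/1 = 128.2 mol.
Outlet amounts (n = n₀ + Σ ν·ξ):
  R: 415 − 2(155.6) = 103.8
  V: 0 + 1(155.6) − 1(128.2) = 27.4
  U: 0 + 3(128.2) = 384.7
Total out = 515.8 mol; y_U = 384.7 / 515.8 = 0.7457.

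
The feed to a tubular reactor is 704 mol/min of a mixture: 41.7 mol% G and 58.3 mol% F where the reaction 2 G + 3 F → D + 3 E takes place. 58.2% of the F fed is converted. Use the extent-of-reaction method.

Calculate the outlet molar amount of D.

79.6 mol/min

F reacted = 0.582 × 410.4 = 238.9 mol/min; ν_F = −3, so ξ = 238.9/3 = 79.62 mol/min.
Outlet amounts (n = n₀ + ν ξ):
  G: 293.6 − 2(79.62) = 134.3
  F: 410.4 − 3(79.62) = 171.6
  D: 0 + 1(79.62) = 79.62
  E: 0 + 3(79.62) = 238.9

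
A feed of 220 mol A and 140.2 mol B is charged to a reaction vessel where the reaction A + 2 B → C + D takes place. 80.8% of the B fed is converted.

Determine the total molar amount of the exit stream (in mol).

B reacted = 0.808 × 140.2 = 113.3 mol; ν_B = −2, so ξ = 113.3/2 = 56.64 mol.
Outlet amounts (n = n₀ + ν ξ):
  A: 220 − 1(56.64) = 163.4
  B: 140.2 − 2(56.64) = 26.92
  C: 0 + 1(56.64) = 56.64
  D: 0 + 1(56.64) = 56.64
Total out = 163.4 + 26.92 + 56.64 + 56.64 = 303.6 mol.

304 mol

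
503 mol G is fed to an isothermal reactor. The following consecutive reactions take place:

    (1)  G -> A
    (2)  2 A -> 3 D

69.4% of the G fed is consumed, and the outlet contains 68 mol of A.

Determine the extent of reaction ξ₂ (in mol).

Conversion of G: G consumed = 1ξ₁ = 0.694 × 503 → ξ₁ = 349.1 mol.
A balance: n_A = 0 + 1ξ₁ − 2ξ₂ = 68 → ξ₂ = (1·349.1 − 68)/2 = 140.5 mol.
Outlet amounts (n = n₀ + Σ ν·ξ):
  G: 503 − 1(349.1) = 153.9
  A: 0 + 1(349.1) − 2(140.5) = 68
  D: 0 + 3(140.5) = 421.6

ξ₂ = 141 mol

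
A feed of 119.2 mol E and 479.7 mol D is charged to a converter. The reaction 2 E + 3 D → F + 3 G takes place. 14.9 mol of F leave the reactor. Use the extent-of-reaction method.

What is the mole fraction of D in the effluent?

For F: n = n₀ + 1ξ → 14.9 = 0 + 1ξ, giving ξ = 14.9 mol.
Outlet amounts (n = n₀ + ν ξ):
  E: 119.2 − 2(14.9) = 89.4
  D: 479.7 − 3(14.9) = 435
  F: 0 + 1(14.9) = 14.9
  G: 0 + 3(14.9) = 44.7
Total out = 584 mol; y_D = 435 / 584 = 0.7449.

0.745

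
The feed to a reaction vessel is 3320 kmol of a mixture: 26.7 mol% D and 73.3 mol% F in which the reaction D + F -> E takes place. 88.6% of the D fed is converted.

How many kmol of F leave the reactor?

1650 kmol

D reacted = 0.886 × 886.4 = 785.4 kmol; ν_D = −1, so ξ = 785.4/1 = 785.4 kmol.
Outlet amounts (n = n₀ + ν ξ):
  D: 886.4 − 1(785.4) = 101.1
  F: 2434 − 1(785.4) = 1648
  E: 0 + 1(785.4) = 785.4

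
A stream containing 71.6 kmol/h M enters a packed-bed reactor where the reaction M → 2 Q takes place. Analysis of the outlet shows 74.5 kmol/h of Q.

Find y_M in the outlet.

0.316

For Q: n = n₀ + 2ξ → 74.5 = 0 + 2ξ, giving ξ = 37.25 kmol/h.
Outlet amounts (n = n₀ + ν ξ):
  M: 71.6 − 1(37.25) = 34.35
  Q: 0 + 2(37.25) = 74.5
Total out = 108.8 kmol/h; y_M = 34.35 / 108.8 = 0.3156.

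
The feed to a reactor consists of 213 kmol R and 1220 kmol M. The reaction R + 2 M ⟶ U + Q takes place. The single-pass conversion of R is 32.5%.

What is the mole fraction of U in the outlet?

R reacted = 0.325 × 213 = 69.23 kmol; ν_R = −1, so ξ = 69.23/1 = 69.23 kmol.
Outlet amounts (n = n₀ + ν ξ):
  R: 213 − 1(69.23) = 143.8
  M: 1220 − 2(69.23) = 1082
  U: 0 + 1(69.23) = 69.23
  Q: 0 + 1(69.23) = 69.23
Total out = 1364 kmol; y_U = 69.23 / 1364 = 0.05076.

0.0508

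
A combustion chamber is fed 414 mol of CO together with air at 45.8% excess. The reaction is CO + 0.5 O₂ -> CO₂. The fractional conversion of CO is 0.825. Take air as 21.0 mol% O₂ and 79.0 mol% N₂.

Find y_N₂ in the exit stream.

Stoichiometric O₂ = 0.5 × 414 = 207 mol; O₂ fed = 207 × 1.458 = 301.8 mol.
N₂ fed = 301.8 × 79/21 = 1135 mol.
Fuel reacted = 0.825 × 414 → ξ = 341.5 mol.
Outlet (n = n₀ + ν ξ):
  CO: 414 − 1(341.5) = 72.45
  O₂: 301.8 − 0.5(341.5) = 131
  N₂: 1135 (inert)
  CO₂: 0 + 1(341.5) = 341.5
Total out = 1680 mol; y_N₂ = 1135 / 1680 = 0.6757.

0.676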